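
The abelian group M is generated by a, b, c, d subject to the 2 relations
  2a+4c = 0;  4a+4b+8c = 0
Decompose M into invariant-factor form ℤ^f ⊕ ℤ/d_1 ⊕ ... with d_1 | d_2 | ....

Answer: M ≅ ℤ^2 ⊕ ℤ/2 ⊕ ℤ/4

Derivation:
rank_ℚ(R)=2; free=4−2=2
SNF(R) diag = [2, 4] → torsion [2, 4]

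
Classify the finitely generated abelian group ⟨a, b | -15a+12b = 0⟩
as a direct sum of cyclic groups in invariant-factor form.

rank_ℚ(R)=1; free=2−1=1
SNF(R) diag = [3] → torsion [3]

Answer: M ≅ ℤ^1 ⊕ ℤ/3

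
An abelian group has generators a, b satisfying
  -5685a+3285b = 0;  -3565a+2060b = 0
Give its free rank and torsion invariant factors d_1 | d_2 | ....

rank_ℚ(R)=2; free=2−2=0
SNF(R) diag = [5, 15] → torsion [5, 15]

Answer: M ≅ ℤ/5 ⊕ ℤ/15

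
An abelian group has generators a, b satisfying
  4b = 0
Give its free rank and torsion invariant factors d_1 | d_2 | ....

Answer: M ≅ ℤ^1 ⊕ ℤ/4

Derivation:
rank_ℚ(R)=1; free=2−1=1
SNF(R) diag = [4] → torsion [4]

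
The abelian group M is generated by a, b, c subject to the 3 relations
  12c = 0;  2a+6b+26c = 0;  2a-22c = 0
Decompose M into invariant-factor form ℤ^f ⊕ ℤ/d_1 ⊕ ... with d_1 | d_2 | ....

rank_ℚ(R)=3; free=3−3=0
SNF(R) diag = [2, 6, 12] → torsion [2, 6, 12]

Answer: M ≅ ℤ/2 ⊕ ℤ/6 ⊕ ℤ/12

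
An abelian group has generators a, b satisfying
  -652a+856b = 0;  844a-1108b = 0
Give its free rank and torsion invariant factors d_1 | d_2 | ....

rank_ℚ(R)=2; free=2−2=0
SNF(R) diag = [4, 12] → torsion [4, 12]

Answer: M ≅ ℤ/4 ⊕ ℤ/12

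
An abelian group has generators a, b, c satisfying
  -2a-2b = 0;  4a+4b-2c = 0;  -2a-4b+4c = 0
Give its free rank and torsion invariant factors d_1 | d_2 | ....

Answer: M ≅ ℤ/2 ⊕ ℤ/2 ⊕ ℤ/2

Derivation:
rank_ℚ(R)=3; free=3−3=0
SNF(R) diag = [2, 2, 2] → torsion [2, 2, 2]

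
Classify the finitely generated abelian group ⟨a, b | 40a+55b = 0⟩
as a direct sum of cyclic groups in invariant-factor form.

Answer: M ≅ ℤ^1 ⊕ ℤ/5

Derivation:
rank_ℚ(R)=1; free=2−1=1
SNF(R) diag = [5] → torsion [5]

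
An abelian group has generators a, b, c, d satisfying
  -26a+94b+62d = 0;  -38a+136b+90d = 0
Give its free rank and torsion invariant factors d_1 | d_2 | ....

rank_ℚ(R)=2; free=4−2=2
SNF(R) diag = [2, 2] → torsion [2, 2]

Answer: M ≅ ℤ^2 ⊕ ℤ/2 ⊕ ℤ/2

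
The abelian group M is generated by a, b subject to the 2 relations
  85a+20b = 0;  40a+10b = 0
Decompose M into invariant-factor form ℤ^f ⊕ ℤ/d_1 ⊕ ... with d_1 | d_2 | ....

Answer: M ≅ ℤ/5 ⊕ ℤ/10

Derivation:
rank_ℚ(R)=2; free=2−2=0
SNF(R) diag = [5, 10] → torsion [5, 10]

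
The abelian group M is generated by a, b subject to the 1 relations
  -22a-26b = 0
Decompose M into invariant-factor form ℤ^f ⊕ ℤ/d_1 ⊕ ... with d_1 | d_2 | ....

Answer: M ≅ ℤ^1 ⊕ ℤ/2

Derivation:
rank_ℚ(R)=1; free=2−1=1
SNF(R) diag = [2] → torsion [2]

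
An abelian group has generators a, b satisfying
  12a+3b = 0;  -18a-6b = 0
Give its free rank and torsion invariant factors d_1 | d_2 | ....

rank_ℚ(R)=2; free=2−2=0
SNF(R) diag = [3, 6] → torsion [3, 6]

Answer: M ≅ ℤ/3 ⊕ ℤ/6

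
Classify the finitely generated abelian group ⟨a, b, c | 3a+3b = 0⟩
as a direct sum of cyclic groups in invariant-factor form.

rank_ℚ(R)=1; free=3−1=2
SNF(R) diag = [3] → torsion [3]

Answer: M ≅ ℤ^2 ⊕ ℤ/3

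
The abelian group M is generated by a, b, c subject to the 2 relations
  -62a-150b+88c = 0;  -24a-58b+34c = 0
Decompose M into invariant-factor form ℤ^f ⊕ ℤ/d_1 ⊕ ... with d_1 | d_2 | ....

Answer: M ≅ ℤ^1 ⊕ ℤ/2 ⊕ ℤ/2

Derivation:
rank_ℚ(R)=2; free=3−2=1
SNF(R) diag = [2, 2] → torsion [2, 2]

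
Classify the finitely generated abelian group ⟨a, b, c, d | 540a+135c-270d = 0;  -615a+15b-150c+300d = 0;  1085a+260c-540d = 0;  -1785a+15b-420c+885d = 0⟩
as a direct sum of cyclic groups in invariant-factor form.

Answer: M ≅ ℤ/5 ⊕ ℤ/15 ⊕ ℤ/45 ⊕ ℤ/135

Derivation:
rank_ℚ(R)=4; free=4−4=0
SNF(R) diag = [5, 15, 45, 135] → torsion [5, 15, 45, 135]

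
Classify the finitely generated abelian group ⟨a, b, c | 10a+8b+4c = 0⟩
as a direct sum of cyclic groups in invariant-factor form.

rank_ℚ(R)=1; free=3−1=2
SNF(R) diag = [2] → torsion [2]

Answer: M ≅ ℤ^2 ⊕ ℤ/2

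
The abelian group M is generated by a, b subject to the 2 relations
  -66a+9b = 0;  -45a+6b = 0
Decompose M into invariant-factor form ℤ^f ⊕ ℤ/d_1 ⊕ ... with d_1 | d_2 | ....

rank_ℚ(R)=2; free=2−2=0
SNF(R) diag = [3, 3] → torsion [3, 3]

Answer: M ≅ ℤ/3 ⊕ ℤ/3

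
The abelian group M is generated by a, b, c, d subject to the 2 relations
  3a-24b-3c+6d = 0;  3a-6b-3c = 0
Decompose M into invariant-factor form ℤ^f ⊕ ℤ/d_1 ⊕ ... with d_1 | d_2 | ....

rank_ℚ(R)=2; free=4−2=2
SNF(R) diag = [3, 6] → torsion [3, 6]

Answer: M ≅ ℤ^2 ⊕ ℤ/3 ⊕ ℤ/6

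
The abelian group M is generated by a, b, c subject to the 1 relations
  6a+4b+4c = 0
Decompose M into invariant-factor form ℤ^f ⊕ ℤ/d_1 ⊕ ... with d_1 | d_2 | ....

rank_ℚ(R)=1; free=3−1=2
SNF(R) diag = [2] → torsion [2]

Answer: M ≅ ℤ^2 ⊕ ℤ/2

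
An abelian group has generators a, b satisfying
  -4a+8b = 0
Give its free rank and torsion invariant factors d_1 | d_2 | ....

Answer: M ≅ ℤ^1 ⊕ ℤ/4

Derivation:
rank_ℚ(R)=1; free=2−1=1
SNF(R) diag = [4] → torsion [4]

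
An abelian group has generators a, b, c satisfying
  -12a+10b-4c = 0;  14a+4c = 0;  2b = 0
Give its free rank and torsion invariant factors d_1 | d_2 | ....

Answer: M ≅ ℤ/2 ⊕ ℤ/2 ⊕ ℤ/4

Derivation:
rank_ℚ(R)=3; free=3−3=0
SNF(R) diag = [2, 2, 4] → torsion [2, 2, 4]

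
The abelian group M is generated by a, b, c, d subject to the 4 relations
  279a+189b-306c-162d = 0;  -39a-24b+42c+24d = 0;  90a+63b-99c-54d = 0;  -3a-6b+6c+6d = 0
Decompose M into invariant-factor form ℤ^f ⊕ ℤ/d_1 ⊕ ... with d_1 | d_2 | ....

Answer: M ≅ ℤ/3 ⊕ ℤ/9 ⊕ ℤ/9 ⊕ ℤ/18

Derivation:
rank_ℚ(R)=4; free=4−4=0
SNF(R) diag = [3, 9, 9, 18] → torsion [3, 9, 9, 18]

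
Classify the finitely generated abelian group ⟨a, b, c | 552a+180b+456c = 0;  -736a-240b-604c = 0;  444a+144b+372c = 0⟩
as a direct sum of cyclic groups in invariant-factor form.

Answer: M ≅ ℤ/4 ⊕ ℤ/12 ⊕ ℤ/36

Derivation:
rank_ℚ(R)=3; free=3−3=0
SNF(R) diag = [4, 12, 36] → torsion [4, 12, 36]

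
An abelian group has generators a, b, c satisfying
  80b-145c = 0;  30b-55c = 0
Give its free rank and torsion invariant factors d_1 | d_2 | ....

Answer: M ≅ ℤ^1 ⊕ ℤ/5 ⊕ ℤ/10

Derivation:
rank_ℚ(R)=2; free=3−2=1
SNF(R) diag = [5, 10] → torsion [5, 10]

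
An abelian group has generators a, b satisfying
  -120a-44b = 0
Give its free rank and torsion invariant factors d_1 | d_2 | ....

Answer: M ≅ ℤ^1 ⊕ ℤ/4

Derivation:
rank_ℚ(R)=1; free=2−1=1
SNF(R) diag = [4] → torsion [4]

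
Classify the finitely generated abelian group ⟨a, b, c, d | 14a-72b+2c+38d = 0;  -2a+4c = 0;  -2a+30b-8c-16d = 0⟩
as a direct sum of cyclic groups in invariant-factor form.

rank_ℚ(R)=3; free=4−3=1
SNF(R) diag = [2, 2, 6] → torsion [2, 2, 6]

Answer: M ≅ ℤ^1 ⊕ ℤ/2 ⊕ ℤ/2 ⊕ ℤ/6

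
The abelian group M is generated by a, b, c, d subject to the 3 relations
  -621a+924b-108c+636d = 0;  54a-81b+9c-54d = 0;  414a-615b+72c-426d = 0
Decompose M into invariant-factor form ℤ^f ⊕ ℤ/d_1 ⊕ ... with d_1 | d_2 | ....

Answer: M ≅ ℤ^1 ⊕ ℤ/3 ⊕ ℤ/9 ⊕ ℤ/9

Derivation:
rank_ℚ(R)=3; free=4−3=1
SNF(R) diag = [3, 9, 9] → torsion [3, 9, 9]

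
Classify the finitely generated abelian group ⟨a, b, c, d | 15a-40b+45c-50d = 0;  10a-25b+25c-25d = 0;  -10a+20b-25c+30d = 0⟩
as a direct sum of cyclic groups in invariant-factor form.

Answer: M ≅ ℤ^1 ⊕ ℤ/5 ⊕ ℤ/5 ⊕ ℤ/15

Derivation:
rank_ℚ(R)=3; free=4−3=1
SNF(R) diag = [5, 5, 15] → torsion [5, 5, 15]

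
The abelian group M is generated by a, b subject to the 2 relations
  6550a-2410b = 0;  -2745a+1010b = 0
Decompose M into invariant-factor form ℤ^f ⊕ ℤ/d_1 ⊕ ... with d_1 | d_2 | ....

rank_ℚ(R)=2; free=2−2=0
SNF(R) diag = [5, 10] → torsion [5, 10]

Answer: M ≅ ℤ/5 ⊕ ℤ/10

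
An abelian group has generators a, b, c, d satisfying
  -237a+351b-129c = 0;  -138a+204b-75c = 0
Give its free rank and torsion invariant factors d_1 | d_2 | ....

Answer: M ≅ ℤ^2 ⊕ ℤ/3 ⊕ ℤ/3

Derivation:
rank_ℚ(R)=2; free=4−2=2
SNF(R) diag = [3, 3] → torsion [3, 3]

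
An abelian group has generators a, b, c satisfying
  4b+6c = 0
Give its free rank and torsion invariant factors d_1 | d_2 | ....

rank_ℚ(R)=1; free=3−1=2
SNF(R) diag = [2] → torsion [2]

Answer: M ≅ ℤ^2 ⊕ ℤ/2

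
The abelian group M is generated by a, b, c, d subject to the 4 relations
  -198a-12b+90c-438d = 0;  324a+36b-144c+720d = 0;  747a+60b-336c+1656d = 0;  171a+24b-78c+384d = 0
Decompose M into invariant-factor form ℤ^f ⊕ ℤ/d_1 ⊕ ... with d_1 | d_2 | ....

rank_ℚ(R)=4; free=4−4=0
SNF(R) diag = [3, 6, 18, 36] → torsion [3, 6, 18, 36]

Answer: M ≅ ℤ/3 ⊕ ℤ/6 ⊕ ℤ/18 ⊕ ℤ/36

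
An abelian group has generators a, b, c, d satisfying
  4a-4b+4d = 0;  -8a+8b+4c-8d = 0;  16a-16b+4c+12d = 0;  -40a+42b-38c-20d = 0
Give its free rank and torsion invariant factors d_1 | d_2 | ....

Answer: M ≅ ℤ/2 ⊕ ℤ/4 ⊕ ℤ/4 ⊕ ℤ/4

Derivation:
rank_ℚ(R)=4; free=4−4=0
SNF(R) diag = [2, 4, 4, 4] → torsion [2, 4, 4, 4]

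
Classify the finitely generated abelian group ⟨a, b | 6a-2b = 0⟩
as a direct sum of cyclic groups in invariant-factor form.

Answer: M ≅ ℤ^1 ⊕ ℤ/2

Derivation:
rank_ℚ(R)=1; free=2−1=1
SNF(R) diag = [2] → torsion [2]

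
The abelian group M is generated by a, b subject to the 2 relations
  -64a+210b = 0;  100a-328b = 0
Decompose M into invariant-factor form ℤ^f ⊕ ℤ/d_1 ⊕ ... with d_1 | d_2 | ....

Answer: M ≅ ℤ/2 ⊕ ℤ/4

Derivation:
rank_ℚ(R)=2; free=2−2=0
SNF(R) diag = [2, 4] → torsion [2, 4]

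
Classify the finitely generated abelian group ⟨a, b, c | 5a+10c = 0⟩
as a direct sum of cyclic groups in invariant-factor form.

rank_ℚ(R)=1; free=3−1=2
SNF(R) diag = [5] → torsion [5]

Answer: M ≅ ℤ^2 ⊕ ℤ/5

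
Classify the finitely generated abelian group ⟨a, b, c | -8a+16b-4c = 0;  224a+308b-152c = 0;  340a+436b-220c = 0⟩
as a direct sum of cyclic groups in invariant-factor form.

Answer: M ≅ ℤ/4 ⊕ ℤ/12 ⊕ ℤ/36

Derivation:
rank_ℚ(R)=3; free=3−3=0
SNF(R) diag = [4, 12, 36] → torsion [4, 12, 36]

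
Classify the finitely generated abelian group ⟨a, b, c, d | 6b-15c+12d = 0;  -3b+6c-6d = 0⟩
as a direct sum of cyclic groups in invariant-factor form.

rank_ℚ(R)=2; free=4−2=2
SNF(R) diag = [3, 3] → torsion [3, 3]

Answer: M ≅ ℤ^2 ⊕ ℤ/3 ⊕ ℤ/3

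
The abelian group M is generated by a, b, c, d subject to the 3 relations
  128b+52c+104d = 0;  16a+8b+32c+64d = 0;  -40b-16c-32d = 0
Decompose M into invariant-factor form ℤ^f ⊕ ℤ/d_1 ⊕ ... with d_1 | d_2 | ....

Answer: M ≅ ℤ^1 ⊕ ℤ/4 ⊕ ℤ/8 ⊕ ℤ/16

Derivation:
rank_ℚ(R)=3; free=4−3=1
SNF(R) diag = [4, 8, 16] → torsion [4, 8, 16]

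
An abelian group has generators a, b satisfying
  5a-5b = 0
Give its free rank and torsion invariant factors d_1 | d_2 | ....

Answer: M ≅ ℤ^1 ⊕ ℤ/5

Derivation:
rank_ℚ(R)=1; free=2−1=1
SNF(R) diag = [5] → torsion [5]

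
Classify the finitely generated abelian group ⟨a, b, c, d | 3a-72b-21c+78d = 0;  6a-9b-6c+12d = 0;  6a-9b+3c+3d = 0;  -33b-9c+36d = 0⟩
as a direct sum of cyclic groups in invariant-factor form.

rank_ℚ(R)=4; free=4−4=0
SNF(R) diag = [3, 3, 9, 27] → torsion [3, 3, 9, 27]

Answer: M ≅ ℤ/3 ⊕ ℤ/3 ⊕ ℤ/9 ⊕ ℤ/27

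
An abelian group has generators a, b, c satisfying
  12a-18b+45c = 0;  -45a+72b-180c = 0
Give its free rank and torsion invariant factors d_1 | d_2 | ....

rank_ℚ(R)=2; free=3−2=1
SNF(R) diag = [3, 9] → torsion [3, 9]

Answer: M ≅ ℤ^1 ⊕ ℤ/3 ⊕ ℤ/9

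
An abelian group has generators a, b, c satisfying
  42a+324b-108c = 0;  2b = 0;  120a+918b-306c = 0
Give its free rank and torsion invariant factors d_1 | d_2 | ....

Answer: M ≅ ℤ/2 ⊕ ℤ/6 ⊕ ℤ/18

Derivation:
rank_ℚ(R)=3; free=3−3=0
SNF(R) diag = [2, 6, 18] → torsion [2, 6, 18]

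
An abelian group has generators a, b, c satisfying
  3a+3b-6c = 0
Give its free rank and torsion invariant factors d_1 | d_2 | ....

Answer: M ≅ ℤ^2 ⊕ ℤ/3

Derivation:
rank_ℚ(R)=1; free=3−1=2
SNF(R) diag = [3] → torsion [3]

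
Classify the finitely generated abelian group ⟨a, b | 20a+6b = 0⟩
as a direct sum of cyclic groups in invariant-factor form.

rank_ℚ(R)=1; free=2−1=1
SNF(R) diag = [2] → torsion [2]

Answer: M ≅ ℤ^1 ⊕ ℤ/2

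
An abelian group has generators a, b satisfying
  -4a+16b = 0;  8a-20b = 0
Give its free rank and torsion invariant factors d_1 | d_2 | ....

rank_ℚ(R)=2; free=2−2=0
SNF(R) diag = [4, 12] → torsion [4, 12]

Answer: M ≅ ℤ/4 ⊕ ℤ/12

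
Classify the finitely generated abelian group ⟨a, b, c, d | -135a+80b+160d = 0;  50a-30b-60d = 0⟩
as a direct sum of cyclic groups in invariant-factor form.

rank_ℚ(R)=2; free=4−2=2
SNF(R) diag = [5, 10] → torsion [5, 10]

Answer: M ≅ ℤ^2 ⊕ ℤ/5 ⊕ ℤ/10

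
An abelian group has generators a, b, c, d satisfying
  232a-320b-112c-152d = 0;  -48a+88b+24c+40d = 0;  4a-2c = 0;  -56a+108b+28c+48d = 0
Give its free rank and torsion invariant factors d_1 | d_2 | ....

Answer: M ≅ ℤ/2 ⊕ ℤ/4 ⊕ ℤ/8 ⊕ ℤ/24

Derivation:
rank_ℚ(R)=4; free=4−4=0
SNF(R) diag = [2, 4, 8, 24] → torsion [2, 4, 8, 24]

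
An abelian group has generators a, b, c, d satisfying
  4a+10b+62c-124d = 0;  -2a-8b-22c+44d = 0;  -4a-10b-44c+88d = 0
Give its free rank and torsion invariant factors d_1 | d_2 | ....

rank_ℚ(R)=3; free=4−3=1
SNF(R) diag = [2, 6, 18] → torsion [2, 6, 18]

Answer: M ≅ ℤ^1 ⊕ ℤ/2 ⊕ ℤ/6 ⊕ ℤ/18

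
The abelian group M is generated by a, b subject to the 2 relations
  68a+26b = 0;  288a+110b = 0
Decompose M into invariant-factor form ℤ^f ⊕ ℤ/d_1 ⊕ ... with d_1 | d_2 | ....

Answer: M ≅ ℤ/2 ⊕ ℤ/4

Derivation:
rank_ℚ(R)=2; free=2−2=0
SNF(R) diag = [2, 4] → torsion [2, 4]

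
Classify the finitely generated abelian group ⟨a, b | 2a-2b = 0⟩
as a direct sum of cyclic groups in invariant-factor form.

rank_ℚ(R)=1; free=2−1=1
SNF(R) diag = [2] → torsion [2]

Answer: M ≅ ℤ^1 ⊕ ℤ/2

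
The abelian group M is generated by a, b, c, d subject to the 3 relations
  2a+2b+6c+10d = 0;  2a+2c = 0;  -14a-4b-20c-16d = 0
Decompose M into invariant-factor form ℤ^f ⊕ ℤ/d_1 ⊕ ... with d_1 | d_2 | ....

Answer: M ≅ ℤ^1 ⊕ ℤ/2 ⊕ ℤ/2 ⊕ ℤ/2

Derivation:
rank_ℚ(R)=3; free=4−3=1
SNF(R) diag = [2, 2, 2] → torsion [2, 2, 2]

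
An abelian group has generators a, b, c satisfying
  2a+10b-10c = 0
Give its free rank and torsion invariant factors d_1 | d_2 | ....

rank_ℚ(R)=1; free=3−1=2
SNF(R) diag = [2] → torsion [2]

Answer: M ≅ ℤ^2 ⊕ ℤ/2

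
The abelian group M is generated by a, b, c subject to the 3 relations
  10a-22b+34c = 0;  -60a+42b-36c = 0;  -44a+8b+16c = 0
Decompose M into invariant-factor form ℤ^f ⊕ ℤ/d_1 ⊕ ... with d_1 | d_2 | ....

rank_ℚ(R)=3; free=3−3=0
SNF(R) diag = [2, 6, 12] → torsion [2, 6, 12]

Answer: M ≅ ℤ/2 ⊕ ℤ/6 ⊕ ℤ/12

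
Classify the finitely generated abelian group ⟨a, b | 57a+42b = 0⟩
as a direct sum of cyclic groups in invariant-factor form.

rank_ℚ(R)=1; free=2−1=1
SNF(R) diag = [3] → torsion [3]

Answer: M ≅ ℤ^1 ⊕ ℤ/3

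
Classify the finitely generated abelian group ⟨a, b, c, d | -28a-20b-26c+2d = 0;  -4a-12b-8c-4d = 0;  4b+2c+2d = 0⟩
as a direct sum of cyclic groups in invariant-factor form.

Answer: M ≅ ℤ^1 ⊕ ℤ/2 ⊕ ℤ/4 ⊕ ℤ/4

Derivation:
rank_ℚ(R)=3; free=4−3=1
SNF(R) diag = [2, 4, 4] → torsion [2, 4, 4]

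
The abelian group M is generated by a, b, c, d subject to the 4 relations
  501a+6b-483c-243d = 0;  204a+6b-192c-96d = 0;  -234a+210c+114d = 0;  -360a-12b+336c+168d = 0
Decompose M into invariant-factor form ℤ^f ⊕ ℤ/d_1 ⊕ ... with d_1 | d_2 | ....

rank_ℚ(R)=4; free=4−4=0
SNF(R) diag = [3, 6, 12, 24] → torsion [3, 6, 12, 24]

Answer: M ≅ ℤ/3 ⊕ ℤ/6 ⊕ ℤ/12 ⊕ ℤ/24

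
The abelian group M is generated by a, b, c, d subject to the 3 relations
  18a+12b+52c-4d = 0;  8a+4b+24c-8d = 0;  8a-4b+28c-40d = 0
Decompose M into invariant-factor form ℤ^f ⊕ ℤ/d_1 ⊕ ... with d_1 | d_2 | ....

Answer: M ≅ ℤ^1 ⊕ ℤ/2 ⊕ ℤ/4 ⊕ ℤ/4

Derivation:
rank_ℚ(R)=3; free=4−3=1
SNF(R) diag = [2, 4, 4] → torsion [2, 4, 4]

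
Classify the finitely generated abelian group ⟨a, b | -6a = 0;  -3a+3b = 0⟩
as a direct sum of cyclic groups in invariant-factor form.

Answer: M ≅ ℤ/3 ⊕ ℤ/6

Derivation:
rank_ℚ(R)=2; free=2−2=0
SNF(R) diag = [3, 6] → torsion [3, 6]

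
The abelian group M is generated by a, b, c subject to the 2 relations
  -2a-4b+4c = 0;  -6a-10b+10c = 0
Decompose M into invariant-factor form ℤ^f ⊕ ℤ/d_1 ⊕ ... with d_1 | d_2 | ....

Answer: M ≅ ℤ^1 ⊕ ℤ/2 ⊕ ℤ/2

Derivation:
rank_ℚ(R)=2; free=3−2=1
SNF(R) diag = [2, 2] → torsion [2, 2]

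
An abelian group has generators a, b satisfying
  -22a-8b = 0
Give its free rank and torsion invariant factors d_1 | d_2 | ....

rank_ℚ(R)=1; free=2−1=1
SNF(R) diag = [2] → torsion [2]

Answer: M ≅ ℤ^1 ⊕ ℤ/2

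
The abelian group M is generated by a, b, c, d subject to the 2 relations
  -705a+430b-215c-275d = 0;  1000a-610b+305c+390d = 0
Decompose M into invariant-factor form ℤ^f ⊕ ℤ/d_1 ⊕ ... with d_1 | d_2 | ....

rank_ℚ(R)=2; free=4−2=2
SNF(R) diag = [5, 5] → torsion [5, 5]

Answer: M ≅ ℤ^2 ⊕ ℤ/5 ⊕ ℤ/5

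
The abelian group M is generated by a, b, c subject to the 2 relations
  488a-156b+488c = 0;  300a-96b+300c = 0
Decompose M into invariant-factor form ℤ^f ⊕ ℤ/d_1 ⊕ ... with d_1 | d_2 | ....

Answer: M ≅ ℤ^1 ⊕ ℤ/4 ⊕ ℤ/12

Derivation:
rank_ℚ(R)=2; free=3−2=1
SNF(R) diag = [4, 12] → torsion [4, 12]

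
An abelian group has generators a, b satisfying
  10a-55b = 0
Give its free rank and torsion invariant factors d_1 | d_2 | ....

rank_ℚ(R)=1; free=2−1=1
SNF(R) diag = [5] → torsion [5]

Answer: M ≅ ℤ^1 ⊕ ℤ/5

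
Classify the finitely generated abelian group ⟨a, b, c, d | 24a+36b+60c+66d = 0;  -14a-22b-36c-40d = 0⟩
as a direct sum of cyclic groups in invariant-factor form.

rank_ℚ(R)=2; free=4−2=2
SNF(R) diag = [2, 6] → torsion [2, 6]

Answer: M ≅ ℤ^2 ⊕ ℤ/2 ⊕ ℤ/6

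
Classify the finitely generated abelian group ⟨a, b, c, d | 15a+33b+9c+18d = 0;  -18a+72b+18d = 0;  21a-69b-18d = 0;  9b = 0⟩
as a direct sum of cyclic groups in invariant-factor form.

Answer: M ≅ ℤ/3 ⊕ ℤ/9 ⊕ ℤ/9 ⊕ ℤ/18

Derivation:
rank_ℚ(R)=4; free=4−4=0
SNF(R) diag = [3, 9, 9, 18] → torsion [3, 9, 9, 18]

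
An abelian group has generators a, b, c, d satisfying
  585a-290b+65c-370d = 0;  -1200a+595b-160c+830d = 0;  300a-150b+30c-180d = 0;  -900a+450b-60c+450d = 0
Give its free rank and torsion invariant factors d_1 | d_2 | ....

rank_ℚ(R)=4; free=4−4=0
SNF(R) diag = [5, 15, 30, 90] → torsion [5, 15, 30, 90]

Answer: M ≅ ℤ/5 ⊕ ℤ/15 ⊕ ℤ/30 ⊕ ℤ/90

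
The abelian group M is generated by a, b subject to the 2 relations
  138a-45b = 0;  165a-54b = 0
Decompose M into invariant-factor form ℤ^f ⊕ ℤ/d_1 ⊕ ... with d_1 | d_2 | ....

Answer: M ≅ ℤ/3 ⊕ ℤ/9

Derivation:
rank_ℚ(R)=2; free=2−2=0
SNF(R) diag = [3, 9] → torsion [3, 9]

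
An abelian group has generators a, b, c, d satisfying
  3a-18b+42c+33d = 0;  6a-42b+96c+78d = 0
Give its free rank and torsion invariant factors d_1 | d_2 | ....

rank_ℚ(R)=2; free=4−2=2
SNF(R) diag = [3, 6] → torsion [3, 6]

Answer: M ≅ ℤ^2 ⊕ ℤ/3 ⊕ ℤ/6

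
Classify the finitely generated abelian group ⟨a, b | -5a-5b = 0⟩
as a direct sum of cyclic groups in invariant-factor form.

rank_ℚ(R)=1; free=2−1=1
SNF(R) diag = [5] → torsion [5]

Answer: M ≅ ℤ^1 ⊕ ℤ/5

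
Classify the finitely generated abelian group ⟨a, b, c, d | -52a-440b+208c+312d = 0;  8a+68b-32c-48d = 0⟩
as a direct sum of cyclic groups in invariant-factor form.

rank_ℚ(R)=2; free=4−2=2
SNF(R) diag = [4, 4] → torsion [4, 4]

Answer: M ≅ ℤ^2 ⊕ ℤ/4 ⊕ ℤ/4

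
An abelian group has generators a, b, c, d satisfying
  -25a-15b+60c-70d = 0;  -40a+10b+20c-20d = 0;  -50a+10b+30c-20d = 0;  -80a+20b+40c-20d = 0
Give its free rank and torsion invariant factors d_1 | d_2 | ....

Answer: M ≅ ℤ/5 ⊕ ℤ/10 ⊕ ℤ/10 ⊕ ℤ/20

Derivation:
rank_ℚ(R)=4; free=4−4=0
SNF(R) diag = [5, 10, 10, 20] → torsion [5, 10, 10, 20]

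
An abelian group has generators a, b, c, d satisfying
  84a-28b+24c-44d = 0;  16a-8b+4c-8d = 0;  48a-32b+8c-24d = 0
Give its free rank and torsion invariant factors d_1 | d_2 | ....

Answer: M ≅ ℤ^1 ⊕ ℤ/4 ⊕ ℤ/4 ⊕ ℤ/8

Derivation:
rank_ℚ(R)=3; free=4−3=1
SNF(R) diag = [4, 4, 8] → torsion [4, 4, 8]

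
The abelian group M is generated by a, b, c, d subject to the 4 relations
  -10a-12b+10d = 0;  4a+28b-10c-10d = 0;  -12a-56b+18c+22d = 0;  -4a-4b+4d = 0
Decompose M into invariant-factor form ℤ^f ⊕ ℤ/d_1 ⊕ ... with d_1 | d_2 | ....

Answer: M ≅ ℤ/2 ⊕ ℤ/2 ⊕ ℤ/4 ⊕ ℤ/4

Derivation:
rank_ℚ(R)=4; free=4−4=0
SNF(R) diag = [2, 2, 4, 4] → torsion [2, 2, 4, 4]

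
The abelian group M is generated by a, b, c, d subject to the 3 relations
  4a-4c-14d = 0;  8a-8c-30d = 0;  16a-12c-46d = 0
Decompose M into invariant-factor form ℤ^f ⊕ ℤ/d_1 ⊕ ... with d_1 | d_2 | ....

rank_ℚ(R)=3; free=4−3=1
SNF(R) diag = [2, 4, 4] → torsion [2, 4, 4]

Answer: M ≅ ℤ^1 ⊕ ℤ/2 ⊕ ℤ/4 ⊕ ℤ/4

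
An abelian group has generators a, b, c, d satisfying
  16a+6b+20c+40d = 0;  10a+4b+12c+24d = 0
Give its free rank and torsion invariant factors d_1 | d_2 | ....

Answer: M ≅ ℤ^2 ⊕ ℤ/2 ⊕ ℤ/2

Derivation:
rank_ℚ(R)=2; free=4−2=2
SNF(R) diag = [2, 2] → torsion [2, 2]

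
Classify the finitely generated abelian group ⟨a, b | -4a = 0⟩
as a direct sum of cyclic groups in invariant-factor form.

rank_ℚ(R)=1; free=2−1=1
SNF(R) diag = [4] → torsion [4]

Answer: M ≅ ℤ^1 ⊕ ℤ/4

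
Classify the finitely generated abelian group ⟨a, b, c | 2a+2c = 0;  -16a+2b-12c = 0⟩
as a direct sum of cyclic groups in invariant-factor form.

rank_ℚ(R)=2; free=3−2=1
SNF(R) diag = [2, 2] → torsion [2, 2]

Answer: M ≅ ℤ^1 ⊕ ℤ/2 ⊕ ℤ/2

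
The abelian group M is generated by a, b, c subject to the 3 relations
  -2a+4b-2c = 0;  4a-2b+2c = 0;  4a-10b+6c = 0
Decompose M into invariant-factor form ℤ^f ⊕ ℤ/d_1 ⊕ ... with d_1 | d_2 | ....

rank_ℚ(R)=3; free=3−3=0
SNF(R) diag = [2, 2, 4] → torsion [2, 2, 4]

Answer: M ≅ ℤ/2 ⊕ ℤ/2 ⊕ ℤ/4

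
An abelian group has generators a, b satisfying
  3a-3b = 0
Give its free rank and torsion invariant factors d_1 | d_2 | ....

rank_ℚ(R)=1; free=2−1=1
SNF(R) diag = [3] → torsion [3]

Answer: M ≅ ℤ^1 ⊕ ℤ/3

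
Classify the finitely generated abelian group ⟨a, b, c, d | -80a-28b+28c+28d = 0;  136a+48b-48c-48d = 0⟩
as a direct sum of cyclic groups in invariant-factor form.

rank_ℚ(R)=2; free=4−2=2
SNF(R) diag = [4, 8] → torsion [4, 8]

Answer: M ≅ ℤ^2 ⊕ ℤ/4 ⊕ ℤ/8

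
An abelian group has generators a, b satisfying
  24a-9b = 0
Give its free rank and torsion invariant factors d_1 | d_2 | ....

rank_ℚ(R)=1; free=2−1=1
SNF(R) diag = [3] → torsion [3]

Answer: M ≅ ℤ^1 ⊕ ℤ/3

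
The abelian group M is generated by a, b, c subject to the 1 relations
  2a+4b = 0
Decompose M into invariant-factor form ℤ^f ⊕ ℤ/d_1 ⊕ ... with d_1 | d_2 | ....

Answer: M ≅ ℤ^2 ⊕ ℤ/2

Derivation:
rank_ℚ(R)=1; free=3−1=2
SNF(R) diag = [2] → torsion [2]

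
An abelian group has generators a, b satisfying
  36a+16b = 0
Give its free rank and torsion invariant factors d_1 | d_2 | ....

Answer: M ≅ ℤ^1 ⊕ ℤ/4

Derivation:
rank_ℚ(R)=1; free=2−1=1
SNF(R) diag = [4] → torsion [4]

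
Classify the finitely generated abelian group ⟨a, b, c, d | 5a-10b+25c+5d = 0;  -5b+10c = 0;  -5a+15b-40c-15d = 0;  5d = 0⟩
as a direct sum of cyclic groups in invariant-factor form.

rank_ℚ(R)=4; free=4−4=0
SNF(R) diag = [5, 5, 5, 5] → torsion [5, 5, 5, 5]

Answer: M ≅ ℤ/5 ⊕ ℤ/5 ⊕ ℤ/5 ⊕ ℤ/5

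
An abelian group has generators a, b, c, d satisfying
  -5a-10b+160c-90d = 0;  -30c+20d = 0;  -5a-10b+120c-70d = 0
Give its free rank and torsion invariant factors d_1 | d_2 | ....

rank_ℚ(R)=3; free=4−3=1
SNF(R) diag = [5, 10, 20] → torsion [5, 10, 20]

Answer: M ≅ ℤ^1 ⊕ ℤ/5 ⊕ ℤ/10 ⊕ ℤ/20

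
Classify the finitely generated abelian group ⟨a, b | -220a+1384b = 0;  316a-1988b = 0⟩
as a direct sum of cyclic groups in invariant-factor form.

rank_ℚ(R)=2; free=2−2=0
SNF(R) diag = [4, 4] → torsion [4, 4]

Answer: M ≅ ℤ/4 ⊕ ℤ/4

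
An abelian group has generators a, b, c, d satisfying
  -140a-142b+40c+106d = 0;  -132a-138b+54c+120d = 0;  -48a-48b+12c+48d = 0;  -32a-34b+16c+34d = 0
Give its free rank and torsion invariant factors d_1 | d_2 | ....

rank_ℚ(R)=4; free=4−4=0
SNF(R) diag = [2, 6, 12, 36] → torsion [2, 6, 12, 36]

Answer: M ≅ ℤ/2 ⊕ ℤ/6 ⊕ ℤ/12 ⊕ ℤ/36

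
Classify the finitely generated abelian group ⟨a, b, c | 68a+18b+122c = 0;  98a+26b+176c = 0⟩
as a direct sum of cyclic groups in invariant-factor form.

Answer: M ≅ ℤ^1 ⊕ ℤ/2 ⊕ ℤ/2

Derivation:
rank_ℚ(R)=2; free=3−2=1
SNF(R) diag = [2, 2] → torsion [2, 2]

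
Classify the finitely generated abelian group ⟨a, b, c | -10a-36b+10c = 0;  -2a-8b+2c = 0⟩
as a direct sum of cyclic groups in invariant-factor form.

rank_ℚ(R)=2; free=3−2=1
SNF(R) diag = [2, 4] → torsion [2, 4]

Answer: M ≅ ℤ^1 ⊕ ℤ/2 ⊕ ℤ/4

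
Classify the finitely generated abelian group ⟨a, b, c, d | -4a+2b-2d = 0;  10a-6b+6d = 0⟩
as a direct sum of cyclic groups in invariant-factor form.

rank_ℚ(R)=2; free=4−2=2
SNF(R) diag = [2, 2] → torsion [2, 2]

Answer: M ≅ ℤ^2 ⊕ ℤ/2 ⊕ ℤ/2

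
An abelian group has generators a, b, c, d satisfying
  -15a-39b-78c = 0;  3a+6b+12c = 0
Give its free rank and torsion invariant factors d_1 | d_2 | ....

Answer: M ≅ ℤ^2 ⊕ ℤ/3 ⊕ ℤ/9

Derivation:
rank_ℚ(R)=2; free=4−2=2
SNF(R) diag = [3, 9] → torsion [3, 9]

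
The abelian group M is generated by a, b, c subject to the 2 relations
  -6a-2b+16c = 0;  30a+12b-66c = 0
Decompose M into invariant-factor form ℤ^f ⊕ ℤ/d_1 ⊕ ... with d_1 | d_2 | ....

rank_ℚ(R)=2; free=3−2=1
SNF(R) diag = [2, 6] → torsion [2, 6]

Answer: M ≅ ℤ^1 ⊕ ℤ/2 ⊕ ℤ/6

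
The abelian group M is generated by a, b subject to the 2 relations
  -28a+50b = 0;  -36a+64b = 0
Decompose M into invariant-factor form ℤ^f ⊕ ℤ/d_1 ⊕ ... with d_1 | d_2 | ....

rank_ℚ(R)=2; free=2−2=0
SNF(R) diag = [2, 4] → torsion [2, 4]

Answer: M ≅ ℤ/2 ⊕ ℤ/4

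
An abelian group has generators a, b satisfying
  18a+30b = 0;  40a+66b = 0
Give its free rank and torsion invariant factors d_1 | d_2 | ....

rank_ℚ(R)=2; free=2−2=0
SNF(R) diag = [2, 6] → torsion [2, 6]

Answer: M ≅ ℤ/2 ⊕ ℤ/6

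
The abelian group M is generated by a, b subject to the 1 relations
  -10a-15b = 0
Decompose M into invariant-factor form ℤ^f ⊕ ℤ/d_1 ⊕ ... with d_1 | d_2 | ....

rank_ℚ(R)=1; free=2−1=1
SNF(R) diag = [5] → torsion [5]

Answer: M ≅ ℤ^1 ⊕ ℤ/5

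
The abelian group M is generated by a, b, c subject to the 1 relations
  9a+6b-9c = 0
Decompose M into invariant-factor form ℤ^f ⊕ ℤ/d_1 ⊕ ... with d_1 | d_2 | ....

rank_ℚ(R)=1; free=3−1=2
SNF(R) diag = [3] → torsion [3]

Answer: M ≅ ℤ^2 ⊕ ℤ/3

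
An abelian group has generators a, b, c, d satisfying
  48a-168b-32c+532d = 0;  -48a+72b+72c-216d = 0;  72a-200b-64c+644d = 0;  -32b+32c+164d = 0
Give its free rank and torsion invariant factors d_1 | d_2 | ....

rank_ℚ(R)=4; free=4−4=0
SNF(R) diag = [4, 8, 24, 72] → torsion [4, 8, 24, 72]

Answer: M ≅ ℤ/4 ⊕ ℤ/8 ⊕ ℤ/24 ⊕ ℤ/72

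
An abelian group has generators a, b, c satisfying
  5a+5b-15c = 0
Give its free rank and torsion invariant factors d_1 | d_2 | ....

Answer: M ≅ ℤ^2 ⊕ ℤ/5

Derivation:
rank_ℚ(R)=1; free=3−1=2
SNF(R) diag = [5] → torsion [5]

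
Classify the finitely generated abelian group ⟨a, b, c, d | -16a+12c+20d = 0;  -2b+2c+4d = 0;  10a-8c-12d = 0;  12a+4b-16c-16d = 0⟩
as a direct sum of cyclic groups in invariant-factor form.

Answer: M ≅ ℤ/2 ⊕ ℤ/2 ⊕ ℤ/4 ⊕ ℤ/4

Derivation:
rank_ℚ(R)=4; free=4−4=0
SNF(R) diag = [2, 2, 4, 4] → torsion [2, 2, 4, 4]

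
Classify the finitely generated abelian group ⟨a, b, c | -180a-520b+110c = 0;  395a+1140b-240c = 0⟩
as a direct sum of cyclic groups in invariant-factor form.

rank_ℚ(R)=2; free=3−2=1
SNF(R) diag = [5, 10] → torsion [5, 10]

Answer: M ≅ ℤ^1 ⊕ ℤ/5 ⊕ ℤ/10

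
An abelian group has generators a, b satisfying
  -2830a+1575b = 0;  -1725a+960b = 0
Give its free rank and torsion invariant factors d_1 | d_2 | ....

rank_ℚ(R)=2; free=2−2=0
SNF(R) diag = [5, 15] → torsion [5, 15]

Answer: M ≅ ℤ/5 ⊕ ℤ/15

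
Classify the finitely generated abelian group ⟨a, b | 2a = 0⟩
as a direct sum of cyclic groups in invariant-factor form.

Answer: M ≅ ℤ^1 ⊕ ℤ/2

Derivation:
rank_ℚ(R)=1; free=2−1=1
SNF(R) diag = [2] → torsion [2]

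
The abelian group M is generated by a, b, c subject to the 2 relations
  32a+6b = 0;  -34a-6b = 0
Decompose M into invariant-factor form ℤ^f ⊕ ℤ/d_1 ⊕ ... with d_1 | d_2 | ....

Answer: M ≅ ℤ^1 ⊕ ℤ/2 ⊕ ℤ/6

Derivation:
rank_ℚ(R)=2; free=3−2=1
SNF(R) diag = [2, 6] → torsion [2, 6]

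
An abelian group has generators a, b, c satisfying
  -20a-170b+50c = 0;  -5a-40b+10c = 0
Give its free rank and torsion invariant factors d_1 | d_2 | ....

Answer: M ≅ ℤ^1 ⊕ ℤ/5 ⊕ ℤ/10

Derivation:
rank_ℚ(R)=2; free=3−2=1
SNF(R) diag = [5, 10] → torsion [5, 10]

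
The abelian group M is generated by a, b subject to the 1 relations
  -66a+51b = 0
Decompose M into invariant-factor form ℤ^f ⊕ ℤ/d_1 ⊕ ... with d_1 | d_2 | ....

rank_ℚ(R)=1; free=2−1=1
SNF(R) diag = [3] → torsion [3]

Answer: M ≅ ℤ^1 ⊕ ℤ/3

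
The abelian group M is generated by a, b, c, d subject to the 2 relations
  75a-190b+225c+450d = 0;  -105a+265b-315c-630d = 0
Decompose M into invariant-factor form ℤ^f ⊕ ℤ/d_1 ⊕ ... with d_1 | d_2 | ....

Answer: M ≅ ℤ^2 ⊕ ℤ/5 ⊕ ℤ/15

Derivation:
rank_ℚ(R)=2; free=4−2=2
SNF(R) diag = [5, 15] → torsion [5, 15]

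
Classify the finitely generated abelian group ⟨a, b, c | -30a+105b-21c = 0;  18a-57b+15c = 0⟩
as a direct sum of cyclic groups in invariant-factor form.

rank_ℚ(R)=2; free=3−2=1
SNF(R) diag = [3, 6] → torsion [3, 6]

Answer: M ≅ ℤ^1 ⊕ ℤ/3 ⊕ ℤ/6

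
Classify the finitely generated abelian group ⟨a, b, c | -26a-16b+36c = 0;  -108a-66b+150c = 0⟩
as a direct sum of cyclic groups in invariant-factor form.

rank_ℚ(R)=2; free=3−2=1
SNF(R) diag = [2, 6] → torsion [2, 6]

Answer: M ≅ ℤ^1 ⊕ ℤ/2 ⊕ ℤ/6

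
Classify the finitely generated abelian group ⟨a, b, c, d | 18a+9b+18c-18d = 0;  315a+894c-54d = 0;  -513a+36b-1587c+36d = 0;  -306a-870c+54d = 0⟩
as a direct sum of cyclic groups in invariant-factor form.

Answer: M ≅ ℤ/3 ⊕ ℤ/9 ⊕ ℤ/27 ⊕ ℤ/54

Derivation:
rank_ℚ(R)=4; free=4−4=0
SNF(R) diag = [3, 9, 27, 54] → torsion [3, 9, 27, 54]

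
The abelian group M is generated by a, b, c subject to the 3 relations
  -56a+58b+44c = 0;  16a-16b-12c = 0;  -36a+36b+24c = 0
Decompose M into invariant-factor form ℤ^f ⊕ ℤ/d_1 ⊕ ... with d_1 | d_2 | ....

rank_ℚ(R)=3; free=3−3=0
SNF(R) diag = [2, 4, 12] → torsion [2, 4, 12]

Answer: M ≅ ℤ/2 ⊕ ℤ/4 ⊕ ℤ/12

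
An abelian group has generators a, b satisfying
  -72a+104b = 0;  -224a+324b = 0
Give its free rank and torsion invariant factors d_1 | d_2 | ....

Answer: M ≅ ℤ/4 ⊕ ℤ/8

Derivation:
rank_ℚ(R)=2; free=2−2=0
SNF(R) diag = [4, 8] → torsion [4, 8]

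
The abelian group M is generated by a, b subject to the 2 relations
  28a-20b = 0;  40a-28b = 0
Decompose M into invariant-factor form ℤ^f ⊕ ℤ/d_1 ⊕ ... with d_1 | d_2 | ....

rank_ℚ(R)=2; free=2−2=0
SNF(R) diag = [4, 4] → torsion [4, 4]

Answer: M ≅ ℤ/4 ⊕ ℤ/4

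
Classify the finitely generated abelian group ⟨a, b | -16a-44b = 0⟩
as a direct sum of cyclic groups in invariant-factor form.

Answer: M ≅ ℤ^1 ⊕ ℤ/4

Derivation:
rank_ℚ(R)=1; free=2−1=1
SNF(R) diag = [4] → torsion [4]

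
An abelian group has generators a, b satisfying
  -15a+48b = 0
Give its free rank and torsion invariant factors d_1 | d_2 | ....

Answer: M ≅ ℤ^1 ⊕ ℤ/3

Derivation:
rank_ℚ(R)=1; free=2−1=1
SNF(R) diag = [3] → torsion [3]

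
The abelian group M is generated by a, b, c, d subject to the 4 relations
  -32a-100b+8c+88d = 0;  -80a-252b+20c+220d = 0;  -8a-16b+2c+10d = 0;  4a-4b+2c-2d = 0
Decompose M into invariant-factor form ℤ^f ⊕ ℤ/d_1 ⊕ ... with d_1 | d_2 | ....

Answer: M ≅ ℤ/2 ⊕ ℤ/4 ⊕ ℤ/12 ⊕ ℤ/24

Derivation:
rank_ℚ(R)=4; free=4−4=0
SNF(R) diag = [2, 4, 12, 24] → torsion [2, 4, 12, 24]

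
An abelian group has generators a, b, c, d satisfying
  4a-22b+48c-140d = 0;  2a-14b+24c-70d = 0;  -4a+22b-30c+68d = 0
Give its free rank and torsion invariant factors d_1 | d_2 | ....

Answer: M ≅ ℤ^1 ⊕ ℤ/2 ⊕ ℤ/6 ⊕ ℤ/18

Derivation:
rank_ℚ(R)=3; free=4−3=1
SNF(R) diag = [2, 6, 18] → torsion [2, 6, 18]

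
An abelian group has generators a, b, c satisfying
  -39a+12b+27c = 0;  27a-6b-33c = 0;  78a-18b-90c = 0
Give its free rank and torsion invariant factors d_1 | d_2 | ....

rank_ℚ(R)=3; free=3−3=0
SNF(R) diag = [3, 6, 6] → torsion [3, 6, 6]

Answer: M ≅ ℤ/3 ⊕ ℤ/6 ⊕ ℤ/6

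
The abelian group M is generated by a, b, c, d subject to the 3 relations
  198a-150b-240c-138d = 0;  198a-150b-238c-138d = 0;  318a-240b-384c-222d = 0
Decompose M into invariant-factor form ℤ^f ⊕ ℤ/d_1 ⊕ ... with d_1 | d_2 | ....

rank_ℚ(R)=3; free=4−3=1
SNF(R) diag = [2, 6, 6] → torsion [2, 6, 6]

Answer: M ≅ ℤ^1 ⊕ ℤ/2 ⊕ ℤ/6 ⊕ ℤ/6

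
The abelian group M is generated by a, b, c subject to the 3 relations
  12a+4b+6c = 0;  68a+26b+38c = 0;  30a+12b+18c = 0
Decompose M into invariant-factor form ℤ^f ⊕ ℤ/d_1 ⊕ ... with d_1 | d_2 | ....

rank_ℚ(R)=3; free=3−3=0
SNF(R) diag = [2, 2, 6] → torsion [2, 2, 6]

Answer: M ≅ ℤ/2 ⊕ ℤ/2 ⊕ ℤ/6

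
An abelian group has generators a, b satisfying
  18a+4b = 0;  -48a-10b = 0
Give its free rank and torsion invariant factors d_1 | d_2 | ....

rank_ℚ(R)=2; free=2−2=0
SNF(R) diag = [2, 6] → torsion [2, 6]

Answer: M ≅ ℤ/2 ⊕ ℤ/6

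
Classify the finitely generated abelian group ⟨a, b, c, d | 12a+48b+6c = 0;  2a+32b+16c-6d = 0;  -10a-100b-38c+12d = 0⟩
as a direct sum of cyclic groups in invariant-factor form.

Answer: M ≅ ℤ^1 ⊕ ℤ/2 ⊕ ℤ/6 ⊕ ℤ/18

Derivation:
rank_ℚ(R)=3; free=4−3=1
SNF(R) diag = [2, 6, 18] → torsion [2, 6, 18]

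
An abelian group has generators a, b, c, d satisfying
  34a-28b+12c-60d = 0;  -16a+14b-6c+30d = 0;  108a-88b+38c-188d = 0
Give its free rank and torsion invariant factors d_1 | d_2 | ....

Answer: M ≅ ℤ^1 ⊕ ℤ/2 ⊕ ℤ/2 ⊕ ℤ/2

Derivation:
rank_ℚ(R)=3; free=4−3=1
SNF(R) diag = [2, 2, 2] → torsion [2, 2, 2]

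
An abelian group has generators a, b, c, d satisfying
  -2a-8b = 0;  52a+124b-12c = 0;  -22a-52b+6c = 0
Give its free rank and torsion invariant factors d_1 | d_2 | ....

Answer: M ≅ ℤ^1 ⊕ ℤ/2 ⊕ ℤ/6 ⊕ ℤ/12

Derivation:
rank_ℚ(R)=3; free=4−3=1
SNF(R) diag = [2, 6, 12] → torsion [2, 6, 12]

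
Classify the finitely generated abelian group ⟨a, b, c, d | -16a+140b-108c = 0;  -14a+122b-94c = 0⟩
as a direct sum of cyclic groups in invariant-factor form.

rank_ℚ(R)=2; free=4−2=2
SNF(R) diag = [2, 4] → torsion [2, 4]

Answer: M ≅ ℤ^2 ⊕ ℤ/2 ⊕ ℤ/4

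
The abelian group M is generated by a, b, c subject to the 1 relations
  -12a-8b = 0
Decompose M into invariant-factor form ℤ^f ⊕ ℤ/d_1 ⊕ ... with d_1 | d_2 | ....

rank_ℚ(R)=1; free=3−1=2
SNF(R) diag = [4] → torsion [4]

Answer: M ≅ ℤ^2 ⊕ ℤ/4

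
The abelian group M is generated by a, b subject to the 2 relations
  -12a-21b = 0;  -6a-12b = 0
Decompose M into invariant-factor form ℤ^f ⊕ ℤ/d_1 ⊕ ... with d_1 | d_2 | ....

rank_ℚ(R)=2; free=2−2=0
SNF(R) diag = [3, 6] → torsion [3, 6]

Answer: M ≅ ℤ/3 ⊕ ℤ/6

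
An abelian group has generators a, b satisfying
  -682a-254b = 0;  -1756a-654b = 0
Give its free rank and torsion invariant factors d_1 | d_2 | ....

rank_ℚ(R)=2; free=2−2=0
SNF(R) diag = [2, 2] → torsion [2, 2]

Answer: M ≅ ℤ/2 ⊕ ℤ/2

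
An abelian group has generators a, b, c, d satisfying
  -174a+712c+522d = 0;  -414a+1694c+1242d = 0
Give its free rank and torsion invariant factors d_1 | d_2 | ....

rank_ℚ(R)=2; free=4−2=2
SNF(R) diag = [2, 6] → torsion [2, 6]

Answer: M ≅ ℤ^2 ⊕ ℤ/2 ⊕ ℤ/6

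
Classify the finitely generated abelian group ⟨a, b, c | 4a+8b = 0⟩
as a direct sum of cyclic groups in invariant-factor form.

rank_ℚ(R)=1; free=3−1=2
SNF(R) diag = [4] → torsion [4]

Answer: M ≅ ℤ^2 ⊕ ℤ/4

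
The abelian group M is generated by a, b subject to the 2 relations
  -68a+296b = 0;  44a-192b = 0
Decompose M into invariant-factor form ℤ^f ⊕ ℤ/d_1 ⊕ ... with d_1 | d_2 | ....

Answer: M ≅ ℤ/4 ⊕ ℤ/8

Derivation:
rank_ℚ(R)=2; free=2−2=0
SNF(R) diag = [4, 8] → torsion [4, 8]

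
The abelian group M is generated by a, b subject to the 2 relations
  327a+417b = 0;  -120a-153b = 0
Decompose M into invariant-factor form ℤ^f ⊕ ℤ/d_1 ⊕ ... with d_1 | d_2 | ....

Answer: M ≅ ℤ/3 ⊕ ℤ/3

Derivation:
rank_ℚ(R)=2; free=2−2=0
SNF(R) diag = [3, 3] → torsion [3, 3]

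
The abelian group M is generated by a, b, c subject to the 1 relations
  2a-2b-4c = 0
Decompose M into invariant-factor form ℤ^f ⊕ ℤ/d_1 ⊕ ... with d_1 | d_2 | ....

rank_ℚ(R)=1; free=3−1=2
SNF(R) diag = [2] → torsion [2]

Answer: M ≅ ℤ^2 ⊕ ℤ/2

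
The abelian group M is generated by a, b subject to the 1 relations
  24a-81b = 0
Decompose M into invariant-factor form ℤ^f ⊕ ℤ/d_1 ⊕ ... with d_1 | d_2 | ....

Answer: M ≅ ℤ^1 ⊕ ℤ/3

Derivation:
rank_ℚ(R)=1; free=2−1=1
SNF(R) diag = [3] → torsion [3]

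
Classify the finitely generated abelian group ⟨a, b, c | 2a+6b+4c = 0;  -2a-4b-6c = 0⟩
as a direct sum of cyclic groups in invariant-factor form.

rank_ℚ(R)=2; free=3−2=1
SNF(R) diag = [2, 2] → torsion [2, 2]

Answer: M ≅ ℤ^1 ⊕ ℤ/2 ⊕ ℤ/2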